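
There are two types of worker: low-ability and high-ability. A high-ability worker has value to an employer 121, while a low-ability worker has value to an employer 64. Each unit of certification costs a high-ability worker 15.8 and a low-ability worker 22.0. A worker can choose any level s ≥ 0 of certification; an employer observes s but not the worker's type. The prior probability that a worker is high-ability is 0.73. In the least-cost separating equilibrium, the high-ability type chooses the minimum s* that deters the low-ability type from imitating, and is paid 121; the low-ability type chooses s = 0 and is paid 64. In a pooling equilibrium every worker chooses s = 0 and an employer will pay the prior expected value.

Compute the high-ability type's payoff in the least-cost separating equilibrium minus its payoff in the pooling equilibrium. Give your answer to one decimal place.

-25.5

Least-cost separating signal: s* solves 64 = 121 − 22.0·s*, so s* = (121 − 64)/22.0 ≈ 2.5909.
High-ability type's separating payoff: 121 − 15.8 × s* = 121 − 15.8 × (121 − 64)/22.0 = 121 − 900.6/22.0 ≈ 80.064.
Pooling payoff: 0.73 × 121 + 0.27 × 64 = 105.61.
Difference: 80.064 − 105.61 = -25.546, i.e. -25.5 to one decimal place.
The high-ability type would prefer the pooling outcome.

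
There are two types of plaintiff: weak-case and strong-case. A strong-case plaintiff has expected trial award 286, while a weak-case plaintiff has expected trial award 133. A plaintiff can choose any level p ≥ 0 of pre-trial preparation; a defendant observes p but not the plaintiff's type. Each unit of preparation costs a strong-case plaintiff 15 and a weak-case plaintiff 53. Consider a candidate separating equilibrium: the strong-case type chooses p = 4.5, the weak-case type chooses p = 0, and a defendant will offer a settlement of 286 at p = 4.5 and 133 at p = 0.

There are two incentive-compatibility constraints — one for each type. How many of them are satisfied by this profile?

Strong-case type: signal → 286 − 15 × 4.5 = 218.5; deviate to 0 → 133. IC holds (218.5 ≥ 133).
Weak-case type: stay at 0 → 133; mimic → 286 − 53 × 4.5 = 47.5. IC holds (133 ≥ 47.5).
2 of 2 constraints hold, so this is a separating equilibrium.

2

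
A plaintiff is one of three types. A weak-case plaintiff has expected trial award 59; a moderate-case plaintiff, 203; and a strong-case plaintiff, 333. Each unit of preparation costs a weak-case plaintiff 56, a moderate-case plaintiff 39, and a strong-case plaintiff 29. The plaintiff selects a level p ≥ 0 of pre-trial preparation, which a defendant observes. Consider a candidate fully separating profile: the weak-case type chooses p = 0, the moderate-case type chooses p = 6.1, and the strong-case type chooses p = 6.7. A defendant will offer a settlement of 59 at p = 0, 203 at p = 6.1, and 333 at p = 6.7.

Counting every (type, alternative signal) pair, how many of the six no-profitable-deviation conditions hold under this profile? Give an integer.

4

Weak-case (own payoff 59): to p=6.1 gives 203 − 56×6.1 = -138.6 → no gain ✓; to p=6.7 gives 333 − 56×6.7 = -42.2 → no gain ✓.
Moderate-case (own payoff 203 − 39×6.1 = -34.9): to p=0 gives 59 → profitable ✗; to p=6.7 gives 333 − 39×6.7 = 71.7 → profitable ✗.
Strong-case (own payoff 333 − 29×6.7 = 138.7): to p=0 gives 59 → no gain ✓; to p=6.1 gives 203 − 29×6.1 = 26.1 → no gain ✓.
4 of the 6 constraints hold; not an equilibrium.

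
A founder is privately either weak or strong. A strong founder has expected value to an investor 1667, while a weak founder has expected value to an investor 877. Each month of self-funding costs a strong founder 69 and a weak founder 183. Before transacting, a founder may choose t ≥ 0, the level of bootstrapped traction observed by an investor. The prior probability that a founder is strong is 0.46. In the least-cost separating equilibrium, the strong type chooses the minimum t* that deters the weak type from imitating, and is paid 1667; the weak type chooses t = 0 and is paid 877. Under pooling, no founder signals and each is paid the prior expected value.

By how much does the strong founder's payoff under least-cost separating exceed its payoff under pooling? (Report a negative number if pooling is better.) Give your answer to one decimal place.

128.7

Least-cost separating signal: t* solves 877 = 1667 − 183·t*, so t* = (1667 − 877)/183 ≈ 4.3169.
Strong type's separating payoff: 1667 − 69 × t* = 1667 − 69 × (1667 − 877)/183 = 1667 − 54510/183 ≈ 1369.131.
Pooling payoff: 0.46 × 1667 + 0.54 × 877 = 1240.4.
Difference: 1369.131 − 1240.4 = 128.731, i.e. 128.7 to one decimal place.
The strong type prefers to separate.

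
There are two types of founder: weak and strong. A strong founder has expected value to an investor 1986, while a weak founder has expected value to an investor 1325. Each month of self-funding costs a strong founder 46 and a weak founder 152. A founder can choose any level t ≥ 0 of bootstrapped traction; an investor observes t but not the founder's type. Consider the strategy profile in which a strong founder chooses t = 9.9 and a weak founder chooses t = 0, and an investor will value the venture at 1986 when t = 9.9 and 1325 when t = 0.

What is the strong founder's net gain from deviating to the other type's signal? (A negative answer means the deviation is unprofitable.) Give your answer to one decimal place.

-205.6

Playing t = 9.9 the strong founder receives 1986 − 46 × 9.9 = 1530.6.
Deviating to t = 0 yields 1325 instead.
Gain from deviating: 1325 − 1530.6 = -205.6.
The gain is negative, so the strong type's incentive-compatibility constraint is satisfied.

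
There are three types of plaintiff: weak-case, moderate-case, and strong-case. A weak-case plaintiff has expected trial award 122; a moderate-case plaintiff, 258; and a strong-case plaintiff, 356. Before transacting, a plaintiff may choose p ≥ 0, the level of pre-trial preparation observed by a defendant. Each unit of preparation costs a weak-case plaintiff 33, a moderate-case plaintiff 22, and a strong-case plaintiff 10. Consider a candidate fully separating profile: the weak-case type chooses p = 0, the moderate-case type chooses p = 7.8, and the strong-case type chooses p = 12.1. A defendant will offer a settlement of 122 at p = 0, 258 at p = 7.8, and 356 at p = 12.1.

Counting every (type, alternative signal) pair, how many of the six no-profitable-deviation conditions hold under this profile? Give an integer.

Strong-case (own payoff 356 − 10×12.1 = 235): to p=0 gives 122 → no gain ✓; to p=7.8 gives 258 − 10×7.8 = 180 → no gain ✓.
Moderate-case (own payoff 258 − 22×7.8 = 86.4): to p=0 gives 122 → profitable ✗; to p=12.1 gives 356 − 22×12.1 = 89.8 → profitable ✗.
Weak-case (own payoff 122): to p=7.8 gives 258 − 33×7.8 = 0.6 → no gain ✓; to p=12.1 gives 356 − 33×12.1 = -43.3 → no gain ✓.
4 of the 6 constraints hold; not an equilibrium.

4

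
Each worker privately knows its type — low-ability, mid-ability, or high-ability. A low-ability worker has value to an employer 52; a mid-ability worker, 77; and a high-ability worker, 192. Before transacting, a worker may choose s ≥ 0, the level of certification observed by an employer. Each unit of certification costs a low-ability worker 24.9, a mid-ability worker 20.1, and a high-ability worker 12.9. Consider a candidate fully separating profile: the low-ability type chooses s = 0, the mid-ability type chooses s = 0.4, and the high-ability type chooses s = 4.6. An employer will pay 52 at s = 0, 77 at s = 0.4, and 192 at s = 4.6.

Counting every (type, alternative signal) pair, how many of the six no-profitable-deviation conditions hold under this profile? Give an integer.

3

High-ability (own payoff 192 − 12.9×4.6 = 132.66): to s=0 gives 52 → no gain ✓; to s=0.4 gives 77 − 12.9×0.4 = 71.84 → no gain ✓.
Mid-ability (own payoff 77 − 20.1×0.4 = 68.96): to s=0 gives 52 → no gain ✓; to s=4.6 gives 192 − 20.1×4.6 = 99.54 → profitable ✗.
Low-ability (own payoff 52): to s=0.4 gives 77 − 24.9×0.4 = 67.04 → profitable ✗; to s=4.6 gives 192 − 24.9×4.6 = 77.46 → profitable ✗.
3 of the 6 constraints hold; not an equilibrium.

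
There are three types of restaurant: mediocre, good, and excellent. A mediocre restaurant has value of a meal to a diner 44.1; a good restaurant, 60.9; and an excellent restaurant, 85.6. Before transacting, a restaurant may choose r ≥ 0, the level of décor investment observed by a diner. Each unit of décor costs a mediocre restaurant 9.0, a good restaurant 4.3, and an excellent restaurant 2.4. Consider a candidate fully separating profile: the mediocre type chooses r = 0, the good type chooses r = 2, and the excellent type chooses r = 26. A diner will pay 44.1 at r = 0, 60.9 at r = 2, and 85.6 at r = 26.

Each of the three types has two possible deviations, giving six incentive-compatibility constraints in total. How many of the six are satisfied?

Excellent (own payoff 85.6 − 2.4×26 = 23.2): to r=0 gives 44.1 → profitable ✗; to r=2 gives 60.9 − 2.4×2 = 56.1 → profitable ✗.
Good (own payoff 60.9 − 4.3×2 = 52.3): to r=0 gives 44.1 → no gain ✓; to r=26 gives 85.6 − 4.3×26 = -26.2 → no gain ✓.
Mediocre (own payoff 44.1): to r=2 gives 60.9 − 9.0×2 = 42.9 → no gain ✓; to r=26 gives 85.6 − 9.0×26 = -148.4 → no gain ✓.
4 of the 6 constraints hold; not an equilibrium.

4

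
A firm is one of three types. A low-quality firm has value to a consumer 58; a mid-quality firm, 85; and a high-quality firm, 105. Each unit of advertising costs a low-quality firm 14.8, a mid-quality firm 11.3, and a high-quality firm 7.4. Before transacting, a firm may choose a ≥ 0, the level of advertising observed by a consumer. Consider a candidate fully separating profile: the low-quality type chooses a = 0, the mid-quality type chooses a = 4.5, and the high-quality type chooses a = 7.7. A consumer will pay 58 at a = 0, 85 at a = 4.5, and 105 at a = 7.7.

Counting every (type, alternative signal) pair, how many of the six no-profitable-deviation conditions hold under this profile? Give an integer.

Mid-quality (own payoff 85 − 11.3×4.5 = 34.15): to a=0 gives 58 → profitable ✗; to a=7.7 gives 105 − 11.3×7.7 = 17.99 → no gain ✓.
Low-quality (own payoff 58): to a=4.5 gives 85 − 14.8×4.5 = 18.4 → no gain ✓; to a=7.7 gives 105 − 14.8×7.7 = -8.96 → no gain ✓.
High-quality (own payoff 105 − 7.4×7.7 = 48.02): to a=0 gives 58 → profitable ✗; to a=4.5 gives 85 − 7.4×4.5 = 51.7 → profitable ✗.
3 of the 6 constraints hold; not an equilibrium.

3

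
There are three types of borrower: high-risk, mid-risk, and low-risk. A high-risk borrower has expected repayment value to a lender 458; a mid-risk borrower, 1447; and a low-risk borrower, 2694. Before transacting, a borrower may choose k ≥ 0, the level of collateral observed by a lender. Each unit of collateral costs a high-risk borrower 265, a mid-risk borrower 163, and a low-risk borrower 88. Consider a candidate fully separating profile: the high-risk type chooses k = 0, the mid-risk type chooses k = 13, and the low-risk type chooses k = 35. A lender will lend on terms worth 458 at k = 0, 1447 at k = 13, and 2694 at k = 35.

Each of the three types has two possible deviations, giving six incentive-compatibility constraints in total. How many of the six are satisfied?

3

Mid-risk (own payoff 1447 − 163×13 = -672): to k=0 gives 458 → profitable ✗; to k=35 gives 2694 − 163×35 = -3011 → no gain ✓.
Low-risk (own payoff 2694 − 88×35 = -386): to k=0 gives 458 → profitable ✗; to k=13 gives 1447 − 88×13 = 303 → profitable ✗.
High-risk (own payoff 458): to k=13 gives 1447 − 265×13 = -1998 → no gain ✓; to k=35 gives 2694 − 265×35 = -6581 → no gain ✓.
3 of the 6 constraints hold; not an equilibrium.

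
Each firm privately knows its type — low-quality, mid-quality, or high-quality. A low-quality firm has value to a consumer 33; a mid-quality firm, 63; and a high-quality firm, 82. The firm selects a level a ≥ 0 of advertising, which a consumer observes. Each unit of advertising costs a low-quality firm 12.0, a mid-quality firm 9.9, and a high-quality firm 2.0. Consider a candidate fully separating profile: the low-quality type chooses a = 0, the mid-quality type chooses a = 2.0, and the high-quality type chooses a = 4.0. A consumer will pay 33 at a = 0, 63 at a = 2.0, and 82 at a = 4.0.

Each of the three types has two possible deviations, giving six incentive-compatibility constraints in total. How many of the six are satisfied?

4

High-quality (own payoff 82 − 2.0×4.0 = 74): to a=0 gives 33 → no gain ✓; to a=2.0 gives 63 − 2.0×2.0 = 59 → no gain ✓.
Mid-quality (own payoff 63 − 9.9×2.0 = 43.2): to a=0 gives 33 → no gain ✓; to a=4.0 gives 82 − 9.9×4.0 = 42.4 → no gain ✓.
Low-quality (own payoff 33): to a=2.0 gives 63 − 12.0×2.0 = 39 → profitable ✗; to a=4.0 gives 82 − 12.0×4.0 = 34 → profitable ✗.
4 of the 6 constraints hold; not an equilibrium.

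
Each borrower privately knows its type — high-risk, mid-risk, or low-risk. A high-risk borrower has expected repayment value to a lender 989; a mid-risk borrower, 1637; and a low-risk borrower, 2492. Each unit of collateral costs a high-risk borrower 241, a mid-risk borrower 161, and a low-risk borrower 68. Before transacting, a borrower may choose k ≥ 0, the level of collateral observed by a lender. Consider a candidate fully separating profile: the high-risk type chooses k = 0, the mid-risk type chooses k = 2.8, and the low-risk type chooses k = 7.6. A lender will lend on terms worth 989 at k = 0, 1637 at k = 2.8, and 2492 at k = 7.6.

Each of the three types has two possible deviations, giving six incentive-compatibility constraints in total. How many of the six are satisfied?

Mid-risk (own payoff 1637 − 161×2.8 = 1186.2): to k=0 gives 989 → no gain ✓; to k=7.6 gives 2492 − 161×7.6 = 1268.4 → profitable ✗.
High-risk (own payoff 989): to k=2.8 gives 1637 − 241×2.8 = 962.2 → no gain ✓; to k=7.6 gives 2492 − 241×7.6 = 660.4 → no gain ✓.
Low-risk (own payoff 2492 − 68×7.6 = 1975.2): to k=0 gives 989 → no gain ✓; to k=2.8 gives 1637 − 68×2.8 = 1446.6 → no gain ✓.
5 of the 6 constraints hold; not an equilibrium.

5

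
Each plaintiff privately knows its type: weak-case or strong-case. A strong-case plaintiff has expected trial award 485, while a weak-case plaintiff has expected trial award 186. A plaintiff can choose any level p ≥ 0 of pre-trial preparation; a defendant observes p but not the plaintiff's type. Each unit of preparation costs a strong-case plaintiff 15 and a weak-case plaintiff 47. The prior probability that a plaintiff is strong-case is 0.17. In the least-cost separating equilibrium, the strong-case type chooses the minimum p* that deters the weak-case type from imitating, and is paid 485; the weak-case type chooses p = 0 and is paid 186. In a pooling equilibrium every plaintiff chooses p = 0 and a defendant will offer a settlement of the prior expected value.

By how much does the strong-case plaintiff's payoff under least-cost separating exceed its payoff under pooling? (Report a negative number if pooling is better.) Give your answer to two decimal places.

152.74

Least-cost separating signal: p* solves 186 = 485 − 47·p*, so p* = (485 − 186)/47 ≈ 6.3617.
Strong-case type's separating payoff: 485 − 15 × p* = 485 − 15 × (485 − 186)/47 = 485 − 4485/47 ≈ 389.5745.
Pooling payoff: 0.17 × 485 + 0.83 × 186 = 236.83.
Difference: 389.5745 − 236.83 = 152.7445, i.e. 152.74 to two decimal places.
The strong-case type prefers to separate.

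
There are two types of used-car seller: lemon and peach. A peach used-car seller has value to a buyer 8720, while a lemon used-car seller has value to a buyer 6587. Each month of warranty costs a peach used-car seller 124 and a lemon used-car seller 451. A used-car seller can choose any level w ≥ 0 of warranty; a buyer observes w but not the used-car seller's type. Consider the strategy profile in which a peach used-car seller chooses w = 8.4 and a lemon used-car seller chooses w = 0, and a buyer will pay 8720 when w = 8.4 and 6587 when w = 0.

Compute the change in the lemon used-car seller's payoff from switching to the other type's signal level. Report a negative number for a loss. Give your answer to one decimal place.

Playing w = 0 the lemon used-car seller receives 6587.
Deviating to w = 8.4 brings payment 8720 at cost 451 × 8.4 = 3788.4, netting 4931.6.
Gain from deviating: 4931.6 − 6587 = -1655.4.
The gain is negative, so the lemon type's incentive-compatibility constraint is satisfied.

-1655.4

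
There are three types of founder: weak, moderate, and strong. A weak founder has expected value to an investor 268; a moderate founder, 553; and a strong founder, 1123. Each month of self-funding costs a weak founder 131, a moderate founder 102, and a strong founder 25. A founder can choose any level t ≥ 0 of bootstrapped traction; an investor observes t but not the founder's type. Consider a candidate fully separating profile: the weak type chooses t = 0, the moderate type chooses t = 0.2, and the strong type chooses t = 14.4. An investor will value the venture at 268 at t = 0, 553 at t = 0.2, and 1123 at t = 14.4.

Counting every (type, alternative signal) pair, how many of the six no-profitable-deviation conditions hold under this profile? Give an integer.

5

Weak (own payoff 268): to t=0.2 gives 553 − 131×0.2 = 526.8 → profitable ✗; to t=14.4 gives 1123 − 131×14.4 = -763.4 → no gain ✓.
Strong (own payoff 1123 − 25×14.4 = 763): to t=0 gives 268 → no gain ✓; to t=0.2 gives 553 − 25×0.2 = 548 → no gain ✓.
Moderate (own payoff 553 − 102×0.2 = 532.6): to t=0 gives 268 → no gain ✓; to t=14.4 gives 1123 − 102×14.4 = -345.8 → no gain ✓.
5 of the 6 constraints hold; not an equilibrium.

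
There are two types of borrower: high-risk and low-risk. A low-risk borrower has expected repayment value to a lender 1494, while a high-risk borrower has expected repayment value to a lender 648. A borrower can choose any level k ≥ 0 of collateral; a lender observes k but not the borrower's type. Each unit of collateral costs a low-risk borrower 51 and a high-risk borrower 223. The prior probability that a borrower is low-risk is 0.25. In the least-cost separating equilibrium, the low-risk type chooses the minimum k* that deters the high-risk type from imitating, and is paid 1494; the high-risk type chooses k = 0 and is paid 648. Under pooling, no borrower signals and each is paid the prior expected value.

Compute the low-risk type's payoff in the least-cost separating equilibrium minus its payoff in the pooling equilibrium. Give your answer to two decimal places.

Least-cost separating signal: k* solves 648 = 1494 − 223·k*, so k* = (1494 − 648)/223 ≈ 3.7937.
Low-risk type's separating payoff: 1494 − 51 × k* = 1494 − 51 × (1494 − 648)/223 = 1494 − 43146/223 ≈ 1300.5202.
Pooling payoff: 0.25 × 1494 + 0.75 × 648 = 859.5.
Difference: 1300.5202 − 859.5 = 441.0202, i.e. 441.02 to two decimal places.
The low-risk type prefers to separate.

441.02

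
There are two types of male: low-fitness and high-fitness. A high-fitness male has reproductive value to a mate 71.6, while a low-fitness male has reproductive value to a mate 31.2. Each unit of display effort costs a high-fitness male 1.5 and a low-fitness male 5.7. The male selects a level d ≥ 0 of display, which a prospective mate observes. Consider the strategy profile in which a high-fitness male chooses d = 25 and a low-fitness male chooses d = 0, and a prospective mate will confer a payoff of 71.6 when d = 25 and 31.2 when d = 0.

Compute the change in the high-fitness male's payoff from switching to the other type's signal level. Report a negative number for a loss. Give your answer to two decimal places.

-2.90

Playing d = 25 the high-fitness male receives 71.6 − 1.5 × 25 = 34.1.
Deviating to d = 0 yields 31.2 instead.
Gain from deviating: 31.2 − 34.1 = -2.90.
The gain is negative, so the high-fitness type's incentive-compatibility constraint is satisfied.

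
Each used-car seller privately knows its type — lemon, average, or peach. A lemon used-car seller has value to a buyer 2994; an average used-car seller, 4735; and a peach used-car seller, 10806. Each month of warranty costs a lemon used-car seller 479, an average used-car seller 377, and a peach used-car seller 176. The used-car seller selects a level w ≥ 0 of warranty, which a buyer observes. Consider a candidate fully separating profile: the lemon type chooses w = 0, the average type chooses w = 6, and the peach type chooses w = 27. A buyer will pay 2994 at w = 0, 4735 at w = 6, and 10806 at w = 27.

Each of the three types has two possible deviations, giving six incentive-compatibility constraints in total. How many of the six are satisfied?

Lemon (own payoff 2994): to w=6 gives 4735 − 479×6 = 1861 → no gain ✓; to w=27 gives 10806 − 479×27 = -2127 → no gain ✓.
Average (own payoff 4735 − 377×6 = 2473): to w=0 gives 2994 → profitable ✗; to w=27 gives 10806 − 377×27 = 627 → no gain ✓.
Peach (own payoff 10806 − 176×27 = 6054): to w=0 gives 2994 → no gain ✓; to w=6 gives 4735 − 176×6 = 3679 → no gain ✓.
5 of the 6 constraints hold; not an equilibrium.

5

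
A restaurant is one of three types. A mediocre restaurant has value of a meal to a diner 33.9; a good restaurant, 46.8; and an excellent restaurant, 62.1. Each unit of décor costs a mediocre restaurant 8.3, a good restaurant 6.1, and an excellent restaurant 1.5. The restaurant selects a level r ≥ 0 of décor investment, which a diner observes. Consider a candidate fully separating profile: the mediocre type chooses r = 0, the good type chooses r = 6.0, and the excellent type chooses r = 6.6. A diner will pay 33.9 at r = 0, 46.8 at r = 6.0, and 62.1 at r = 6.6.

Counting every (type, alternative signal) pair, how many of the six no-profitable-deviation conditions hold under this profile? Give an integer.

4

Mediocre (own payoff 33.9): to r=6.0 gives 46.8 − 8.3×6.0 = -3 → no gain ✓; to r=6.6 gives 62.1 − 8.3×6.6 = 7.32 → no gain ✓.
Good (own payoff 46.8 − 6.1×6.0 = 10.2): to r=0 gives 33.9 → profitable ✗; to r=6.6 gives 62.1 − 6.1×6.6 = 21.84 → profitable ✗.
Excellent (own payoff 62.1 − 1.5×6.6 = 52.2): to r=0 gives 33.9 → no gain ✓; to r=6.0 gives 46.8 − 1.5×6.0 = 37.8 → no gain ✓.
4 of the 6 constraints hold; not an equilibrium.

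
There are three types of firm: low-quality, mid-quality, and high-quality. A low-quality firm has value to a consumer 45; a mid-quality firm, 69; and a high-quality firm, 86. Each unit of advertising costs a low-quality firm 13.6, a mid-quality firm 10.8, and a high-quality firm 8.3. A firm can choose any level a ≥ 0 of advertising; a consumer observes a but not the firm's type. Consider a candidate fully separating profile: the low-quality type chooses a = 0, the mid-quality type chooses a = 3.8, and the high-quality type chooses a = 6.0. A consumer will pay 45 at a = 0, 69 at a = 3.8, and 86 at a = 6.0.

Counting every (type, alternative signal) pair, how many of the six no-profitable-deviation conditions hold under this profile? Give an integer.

High-quality (own payoff 86 − 8.3×6.0 = 36.2): to a=0 gives 45 → profitable ✗; to a=3.8 gives 69 − 8.3×3.8 = 37.46 → profitable ✗.
Low-quality (own payoff 45): to a=3.8 gives 69 − 13.6×3.8 = 17.32 → no gain ✓; to a=6.0 gives 86 − 13.6×6.0 = 4.4 → no gain ✓.
Mid-quality (own payoff 69 − 10.8×3.8 = 27.96): to a=0 gives 45 → profitable ✗; to a=6.0 gives 86 − 10.8×6.0 = 21.2 → no gain ✓.
3 of the 6 constraints hold; not an equilibrium.

3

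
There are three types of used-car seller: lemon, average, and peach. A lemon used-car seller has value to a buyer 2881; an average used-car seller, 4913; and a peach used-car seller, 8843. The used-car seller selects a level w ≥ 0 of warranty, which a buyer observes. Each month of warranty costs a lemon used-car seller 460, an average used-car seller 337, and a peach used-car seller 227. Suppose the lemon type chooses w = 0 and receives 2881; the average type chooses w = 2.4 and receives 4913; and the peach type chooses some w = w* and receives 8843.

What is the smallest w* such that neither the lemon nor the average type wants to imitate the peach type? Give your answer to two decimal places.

Lemon type (on-path payoff 2881) won't mimic when 2881 ≥ 8843 − 460·w*, i.e. w* ≥ 12.96.
Average type (on-path payoff 4913 − 337×2.4 = 4104.2) won't mimic when 4104.2 ≥ 8843 − 337·w*, i.e. w* ≥ 14.06.
Both must hold, so w* = max(12.96, 14.06) = 14.06. The average type's constraint binds.

14.06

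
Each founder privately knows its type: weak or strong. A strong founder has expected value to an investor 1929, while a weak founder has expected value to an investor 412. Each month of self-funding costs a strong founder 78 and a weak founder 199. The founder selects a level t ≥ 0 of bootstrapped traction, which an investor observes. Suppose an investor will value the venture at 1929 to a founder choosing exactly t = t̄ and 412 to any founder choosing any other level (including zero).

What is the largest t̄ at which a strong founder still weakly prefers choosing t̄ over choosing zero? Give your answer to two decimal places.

19.45

Choosing t̄ yields the strong type 1929 − 78·t̄; choosing zero yields 412.
The strong type is indifferent at 1929 − 78·t̄ = 412, i.e. t̄ = (1929 − 412) / 78 ≈ 19.45.
For any t̄ above 19.45 the strong type would rather pool at zero, so separation collapses.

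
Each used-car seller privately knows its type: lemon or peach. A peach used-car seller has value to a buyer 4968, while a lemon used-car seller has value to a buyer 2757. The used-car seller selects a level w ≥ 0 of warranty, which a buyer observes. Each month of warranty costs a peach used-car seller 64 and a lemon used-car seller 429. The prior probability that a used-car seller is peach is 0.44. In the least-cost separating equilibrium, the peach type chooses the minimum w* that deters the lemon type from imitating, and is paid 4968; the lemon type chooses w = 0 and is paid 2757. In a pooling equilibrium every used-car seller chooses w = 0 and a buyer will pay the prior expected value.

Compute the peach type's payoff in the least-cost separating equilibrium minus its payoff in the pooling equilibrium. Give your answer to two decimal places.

908.31

Least-cost separating signal: w* solves 2757 = 4968 − 429·w*, so w* = (4968 − 2757)/429 ≈ 5.1538.
Peach type's separating payoff: 4968 − 64 × w* = 4968 − 64 × (4968 − 2757)/429 = 4968 − 141504/429 ≈ 4638.1538.
Pooling payoff: 0.44 × 4968 + 0.56 × 2757 = 3729.84.
Difference: 4638.1538 − 3729.84 = 908.3138, i.e. 908.31 to two decimal places.
The peach type prefers to separate.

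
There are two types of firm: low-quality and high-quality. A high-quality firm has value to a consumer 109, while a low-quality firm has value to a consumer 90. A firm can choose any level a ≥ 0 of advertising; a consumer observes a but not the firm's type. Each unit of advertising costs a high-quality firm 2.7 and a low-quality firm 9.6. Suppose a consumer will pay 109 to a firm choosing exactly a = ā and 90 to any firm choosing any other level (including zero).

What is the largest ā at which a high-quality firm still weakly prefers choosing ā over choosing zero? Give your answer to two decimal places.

7.04

Choosing ā yields the high-quality type 109 − 2.7·ā; choosing zero yields 90.
The high-quality type is indifferent at 109 − 2.7·ā = 90, i.e. ā = (109 − 90) / 2.7 ≈ 7.04.
For any ā above 7.04 the high-quality type would rather pool at zero, so separation collapses.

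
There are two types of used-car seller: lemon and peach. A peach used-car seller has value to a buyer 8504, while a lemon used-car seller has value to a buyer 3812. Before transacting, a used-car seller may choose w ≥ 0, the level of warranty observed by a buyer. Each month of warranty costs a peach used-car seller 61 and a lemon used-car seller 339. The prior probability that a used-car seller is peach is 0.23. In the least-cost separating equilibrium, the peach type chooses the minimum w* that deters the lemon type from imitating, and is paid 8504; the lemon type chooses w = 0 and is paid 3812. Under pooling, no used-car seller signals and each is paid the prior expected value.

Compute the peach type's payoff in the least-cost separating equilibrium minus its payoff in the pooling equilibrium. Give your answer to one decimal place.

2768.6

Least-cost separating signal: w* solves 3812 = 8504 − 339·w*, so w* = (8504 − 3812)/339 ≈ 13.8407.
Peach type's separating payoff: 8504 − 61 × w* = 8504 − 61 × (8504 − 3812)/339 = 8504 − 286212/339 ≈ 7659.717.
Pooling payoff: 0.23 × 8504 + 0.77 × 3812 = 4891.16.
Difference: 7659.717 − 4891.16 = 2768.557, i.e. 2768.6 to one decimal place.
The peach type prefers to separate.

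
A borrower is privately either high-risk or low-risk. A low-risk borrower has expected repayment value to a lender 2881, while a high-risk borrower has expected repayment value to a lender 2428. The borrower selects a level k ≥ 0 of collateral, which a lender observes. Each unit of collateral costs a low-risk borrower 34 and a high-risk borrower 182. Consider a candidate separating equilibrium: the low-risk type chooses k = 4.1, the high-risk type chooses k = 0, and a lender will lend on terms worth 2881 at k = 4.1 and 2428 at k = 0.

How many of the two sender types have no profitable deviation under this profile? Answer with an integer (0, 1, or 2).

2

Low-risk type: signal → 2881 − 34 × 4.1 = 2741.6; deviate to 0 → 2428. IC holds (2741.6 ≥ 2428).
High-risk type: stay at 0 → 2428; mimic → 2881 − 182 × 4.1 = 2134.8. IC holds (2428 ≥ 2134.8).
2 of 2 constraints hold, so this is a separating equilibrium.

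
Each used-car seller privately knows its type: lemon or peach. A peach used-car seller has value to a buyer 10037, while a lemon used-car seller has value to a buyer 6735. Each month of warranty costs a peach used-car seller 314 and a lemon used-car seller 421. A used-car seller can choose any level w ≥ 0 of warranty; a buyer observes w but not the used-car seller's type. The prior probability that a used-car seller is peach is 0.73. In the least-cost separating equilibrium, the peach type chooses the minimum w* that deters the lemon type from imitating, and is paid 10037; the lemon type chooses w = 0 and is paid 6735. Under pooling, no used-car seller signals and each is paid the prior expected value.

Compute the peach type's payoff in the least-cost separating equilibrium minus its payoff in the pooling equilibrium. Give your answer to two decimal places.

Least-cost separating signal: w* solves 6735 = 10037 − 421·w*, so w* = (10037 − 6735)/421 ≈ 7.8432.
Peach type's separating payoff: 10037 − 314 × w* = 10037 − 314 × (10037 − 6735)/421 = 10037 − 1036828/421 ≈ 7574.2257.
Pooling payoff: 0.73 × 10037 + 0.27 × 6735 = 9145.46.
Difference: 7574.2257 − 9145.46 = -1571.2343, i.e. -1571.23 to two decimal places.
The peach type would prefer the pooling outcome.

-1571.23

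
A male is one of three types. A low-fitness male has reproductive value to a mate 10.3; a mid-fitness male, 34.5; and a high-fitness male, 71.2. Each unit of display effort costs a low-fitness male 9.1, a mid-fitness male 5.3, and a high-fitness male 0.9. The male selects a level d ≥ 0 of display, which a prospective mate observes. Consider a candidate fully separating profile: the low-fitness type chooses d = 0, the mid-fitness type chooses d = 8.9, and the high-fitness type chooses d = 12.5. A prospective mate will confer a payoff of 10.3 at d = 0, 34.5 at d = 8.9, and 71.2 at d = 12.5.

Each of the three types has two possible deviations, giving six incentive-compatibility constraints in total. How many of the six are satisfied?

4

Mid-fitness (own payoff 34.5 − 5.3×8.9 = -12.67): to d=0 gives 10.3 → profitable ✗; to d=12.5 gives 71.2 − 5.3×12.5 = 4.95 → profitable ✗.
Low-fitness (own payoff 10.3): to d=8.9 gives 34.5 − 9.1×8.9 = -46.49 → no gain ✓; to d=12.5 gives 71.2 − 9.1×12.5 = -42.55 → no gain ✓.
High-fitness (own payoff 71.2 − 0.9×12.5 = 59.95): to d=0 gives 10.3 → no gain ✓; to d=8.9 gives 34.5 − 0.9×8.9 = 26.49 → no gain ✓.
4 of the 6 constraints hold; not an equilibrium.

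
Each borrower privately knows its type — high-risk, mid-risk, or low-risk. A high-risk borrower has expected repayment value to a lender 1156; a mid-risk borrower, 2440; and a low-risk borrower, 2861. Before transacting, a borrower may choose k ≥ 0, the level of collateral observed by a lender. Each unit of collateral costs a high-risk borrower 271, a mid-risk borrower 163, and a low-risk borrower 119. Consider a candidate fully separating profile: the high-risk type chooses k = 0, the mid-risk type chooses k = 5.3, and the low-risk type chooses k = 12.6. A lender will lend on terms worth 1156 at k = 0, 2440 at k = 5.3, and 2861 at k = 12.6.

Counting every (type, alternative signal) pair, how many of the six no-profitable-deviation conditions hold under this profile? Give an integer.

Low-risk (own payoff 2861 − 119×12.6 = 1361.6): to k=0 gives 1156 → no gain ✓; to k=5.3 gives 2440 − 119×5.3 = 1809.3 → profitable ✗.
High-risk (own payoff 1156): to k=5.3 gives 2440 − 271×5.3 = 1003.7 → no gain ✓; to k=12.6 gives 2861 − 271×12.6 = -553.6 → no gain ✓.
Mid-risk (own payoff 2440 − 163×5.3 = 1576.1): to k=0 gives 1156 → no gain ✓; to k=12.6 gives 2861 − 163×12.6 = 807.2 → no gain ✓.
5 of the 6 constraints hold; not an equilibrium.

5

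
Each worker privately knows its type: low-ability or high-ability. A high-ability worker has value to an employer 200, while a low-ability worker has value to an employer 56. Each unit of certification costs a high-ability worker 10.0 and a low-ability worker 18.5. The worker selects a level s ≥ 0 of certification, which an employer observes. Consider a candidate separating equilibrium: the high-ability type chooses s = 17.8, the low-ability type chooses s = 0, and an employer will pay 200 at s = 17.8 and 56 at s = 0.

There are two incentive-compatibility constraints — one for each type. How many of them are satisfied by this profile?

Low-ability type: stay at 0 → 56; mimic → 200 − 18.5 × 17.8 = -129.3. IC holds (56 ≥ -129.3).
High-ability type: signal → 200 − 10.0 × 17.8 = 22; deviate to 0 → 56. IC fails (22 < 56).
1 of 2 constraints hold, so this profile is not an equilibrium.

1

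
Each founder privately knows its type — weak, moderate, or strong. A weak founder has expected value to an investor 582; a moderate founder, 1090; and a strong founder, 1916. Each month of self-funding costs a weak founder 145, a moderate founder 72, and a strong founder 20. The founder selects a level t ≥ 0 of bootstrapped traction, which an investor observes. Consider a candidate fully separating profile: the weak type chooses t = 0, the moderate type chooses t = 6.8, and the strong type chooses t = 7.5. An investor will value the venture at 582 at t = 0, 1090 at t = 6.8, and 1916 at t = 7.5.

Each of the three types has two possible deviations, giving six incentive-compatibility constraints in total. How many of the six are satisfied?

Strong (own payoff 1916 − 20×7.5 = 1766): to t=0 gives 582 → no gain ✓; to t=6.8 gives 1090 − 20×6.8 = 954 → no gain ✓.
Weak (own payoff 582): to t=6.8 gives 1090 − 145×6.8 = 104 → no gain ✓; to t=7.5 gives 1916 − 145×7.5 = 828.5 → profitable ✗.
Moderate (own payoff 1090 − 72×6.8 = 600.4): to t=0 gives 582 → no gain ✓; to t=7.5 gives 1916 − 72×7.5 = 1376 → profitable ✗.
4 of the 6 constraints hold; not an equilibrium.

4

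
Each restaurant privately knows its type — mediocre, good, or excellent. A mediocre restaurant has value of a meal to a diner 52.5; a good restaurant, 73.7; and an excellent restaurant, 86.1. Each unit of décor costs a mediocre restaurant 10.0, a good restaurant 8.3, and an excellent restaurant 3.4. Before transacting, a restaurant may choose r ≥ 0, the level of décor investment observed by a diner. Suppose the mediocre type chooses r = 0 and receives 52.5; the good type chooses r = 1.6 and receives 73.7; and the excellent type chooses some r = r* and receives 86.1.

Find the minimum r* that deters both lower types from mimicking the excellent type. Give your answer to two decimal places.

Mediocre type (on-path payoff 52.5) won't mimic when 52.5 ≥ 86.1 − 10.0·r*, i.e. r* ≥ 3.36.
Good type (on-path payoff 73.7 − 8.3×1.6 = 60.42) won't mimic when 60.42 ≥ 86.1 − 8.3·r*, i.e. r* ≥ 3.09.
Both must hold, so r* = max(3.36, 3.09) = 3.36. The mediocre type's constraint binds.

3.36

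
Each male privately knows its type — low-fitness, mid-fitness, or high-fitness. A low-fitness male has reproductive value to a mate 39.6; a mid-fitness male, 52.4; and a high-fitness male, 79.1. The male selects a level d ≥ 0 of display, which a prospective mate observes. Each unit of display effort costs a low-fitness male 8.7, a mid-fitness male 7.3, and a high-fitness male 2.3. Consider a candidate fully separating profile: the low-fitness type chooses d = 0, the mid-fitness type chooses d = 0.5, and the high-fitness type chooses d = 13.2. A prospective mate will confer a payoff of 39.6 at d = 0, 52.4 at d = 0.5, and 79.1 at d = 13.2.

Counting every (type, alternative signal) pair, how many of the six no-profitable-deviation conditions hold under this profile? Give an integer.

4

Low-fitness (own payoff 39.6): to d=0.5 gives 52.4 − 8.7×0.5 = 48.05 → profitable ✗; to d=13.2 gives 79.1 − 8.7×13.2 = -35.74 → no gain ✓.
Mid-fitness (own payoff 52.4 − 7.3×0.5 = 48.75): to d=0 gives 39.6 → no gain ✓; to d=13.2 gives 79.1 − 7.3×13.2 = -17.26 → no gain ✓.
High-fitness (own payoff 79.1 − 2.3×13.2 = 48.74): to d=0 gives 39.6 → no gain ✓; to d=0.5 gives 52.4 − 2.3×0.5 = 51.25 → profitable ✗.
4 of the 6 constraints hold; not an equilibrium.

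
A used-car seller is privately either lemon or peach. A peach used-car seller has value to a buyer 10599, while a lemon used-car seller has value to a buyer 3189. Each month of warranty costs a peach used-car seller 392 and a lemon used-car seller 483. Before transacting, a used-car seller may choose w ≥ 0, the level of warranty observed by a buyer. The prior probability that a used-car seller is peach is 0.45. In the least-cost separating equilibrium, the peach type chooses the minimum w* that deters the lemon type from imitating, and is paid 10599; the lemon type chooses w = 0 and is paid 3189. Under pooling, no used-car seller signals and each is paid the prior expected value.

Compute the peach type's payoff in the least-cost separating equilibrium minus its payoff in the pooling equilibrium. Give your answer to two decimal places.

-1938.41

Least-cost separating signal: w* solves 3189 = 10599 − 483·w*, so w* = (10599 − 3189)/483 ≈ 15.3416.
Peach type's separating payoff: 10599 − 392 × w* = 10599 − 392 × (10599 − 3189)/483 = 10599 − 2904720/483 ≈ 4585.0870.
Pooling payoff: 0.45 × 10599 + 0.55 × 3189 = 6523.5.
Difference: 4585.0870 − 6523.5 = -1938.413, i.e. -1938.41 to two decimal places.
The peach type would prefer the pooling outcome.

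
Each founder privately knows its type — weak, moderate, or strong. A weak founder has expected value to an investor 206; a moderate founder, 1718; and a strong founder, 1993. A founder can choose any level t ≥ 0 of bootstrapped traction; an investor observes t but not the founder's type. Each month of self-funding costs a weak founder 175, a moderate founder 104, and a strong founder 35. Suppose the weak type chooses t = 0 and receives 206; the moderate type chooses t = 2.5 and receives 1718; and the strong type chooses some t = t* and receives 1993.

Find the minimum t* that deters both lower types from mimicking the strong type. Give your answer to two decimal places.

10.21

Moderate type (on-path payoff 1718 − 104×2.5 = 1458) won't mimic when 1458 ≥ 1993 − 104·t*, i.e. t* ≥ 5.14.
Weak type (on-path payoff 206) won't mimic when 206 ≥ 1993 − 175·t*, i.e. t* ≥ 10.21.
Both must hold, so t* = max(10.21, 5.14) = 10.21. The weak type's constraint binds.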